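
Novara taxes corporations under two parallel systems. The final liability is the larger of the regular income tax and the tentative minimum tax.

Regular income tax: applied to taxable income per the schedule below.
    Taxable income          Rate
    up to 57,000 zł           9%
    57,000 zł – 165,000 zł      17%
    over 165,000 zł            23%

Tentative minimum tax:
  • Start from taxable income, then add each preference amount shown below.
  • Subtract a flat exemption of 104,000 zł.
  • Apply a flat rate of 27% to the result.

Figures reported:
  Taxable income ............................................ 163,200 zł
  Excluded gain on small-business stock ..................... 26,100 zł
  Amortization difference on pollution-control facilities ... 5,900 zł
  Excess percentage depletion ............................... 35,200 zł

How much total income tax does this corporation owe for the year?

Regular income tax:
  57,000 zł × 9% = 5,130 zł
  106,200 zł × 17% = 18,054 zł
  → 23,184 zł

Tentative minimum tax:
  Adjusted income: 163,200 zł + 26,100 zł + 5,900 zł + 35,200 zł = 230,400 zł
  Less exemption 104,000 zł → base 126,400 zł
  126,400 zł × 27% = 34,128 zł

34,128 zł > 23,184 zł, so the tentative minimum tax is the binding amount.

34,128 zł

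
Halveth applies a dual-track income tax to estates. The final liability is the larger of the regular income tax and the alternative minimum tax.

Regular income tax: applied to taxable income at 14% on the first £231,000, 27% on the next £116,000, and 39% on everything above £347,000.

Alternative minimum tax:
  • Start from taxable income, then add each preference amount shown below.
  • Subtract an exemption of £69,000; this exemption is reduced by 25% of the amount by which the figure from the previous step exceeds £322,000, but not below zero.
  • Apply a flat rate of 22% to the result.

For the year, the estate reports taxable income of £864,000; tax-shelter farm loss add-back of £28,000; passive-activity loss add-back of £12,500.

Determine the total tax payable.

Alternative minimum tax:
  Adjusted income: £864,000 + £28,000 + £12,500 = £904,500
  Exemption: 25% × (£904,500 − £322,000) = £145,625 ≥ £69,000, so the exemption is fully phased out
  Base: £904,500 − £0 = £904,500
  £904,500 × 22% = £198,990

Regular income tax:
  £231,000 × 14% = £32,340
  £116,000 × 27% = £31,320
  £517,000 × 39% = £201,630
  → £265,290

£265,290 > £198,990, so the regular income tax governs.

£265,290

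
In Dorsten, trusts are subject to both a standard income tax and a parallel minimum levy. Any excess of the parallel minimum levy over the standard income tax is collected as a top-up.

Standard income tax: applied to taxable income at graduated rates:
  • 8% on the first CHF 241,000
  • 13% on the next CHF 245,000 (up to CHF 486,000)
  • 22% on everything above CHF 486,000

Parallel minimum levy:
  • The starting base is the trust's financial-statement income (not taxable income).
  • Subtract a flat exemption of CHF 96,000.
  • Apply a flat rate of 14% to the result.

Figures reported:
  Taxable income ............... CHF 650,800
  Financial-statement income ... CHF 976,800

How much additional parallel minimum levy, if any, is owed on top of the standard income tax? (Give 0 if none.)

CHF 35,926

Standard income tax:
  CHF 241,000 × 8% = CHF 19,280
  CHF 245,000 × 13% = CHF 31,850
  CHF 164,800 × 22% = CHF 36,256
  → CHF 87,386

Parallel minimum levy:
  Base (financial-statement income): CHF 976,800
  Less exemption CHF 96,000 → base CHF 880,800
  CHF 880,800 × 14% = CHF 123,312

Excess of parallel minimum levy over standard income tax: CHF 123,312 − CHF 87,386 = CHF 35,926.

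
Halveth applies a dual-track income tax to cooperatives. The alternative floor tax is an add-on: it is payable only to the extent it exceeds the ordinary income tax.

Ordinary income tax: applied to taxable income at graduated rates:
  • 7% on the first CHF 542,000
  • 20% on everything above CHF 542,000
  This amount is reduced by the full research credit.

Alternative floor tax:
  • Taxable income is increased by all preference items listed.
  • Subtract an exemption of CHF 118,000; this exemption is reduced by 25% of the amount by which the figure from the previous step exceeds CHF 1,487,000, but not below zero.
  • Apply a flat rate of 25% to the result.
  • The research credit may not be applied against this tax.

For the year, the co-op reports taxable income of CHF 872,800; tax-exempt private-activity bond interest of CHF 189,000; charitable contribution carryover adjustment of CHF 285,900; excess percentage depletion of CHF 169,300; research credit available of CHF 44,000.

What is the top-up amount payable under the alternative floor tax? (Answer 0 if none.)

CHF 291,525

Alternative floor tax:
  Adjusted income: CHF 872,800 + CHF 189,000 + CHF 285,900 + CHF 169,300 = CHF 1,517,000
  Exemption: CHF 118,000 − 25% × (CHF 1,517,000 − CHF 1,487,000) = CHF 118,000 − CHF 7,500 = CHF 110,500
  Base: CHF 1,517,000 − CHF 110,500 = CHF 1,406,500
  CHF 1,406,500 × 25% = CHF 351,625

Ordinary income tax:
  CHF 542,000 × 7% = CHF 37,940
  CHF 330,800 × 20% = CHF 66,160
  → CHF 104,100
  Less research credit CHF 44,000 → CHF 60,100

Excess of alternative floor tax over ordinary income tax: CHF 351,625 − CHF 60,100 = CHF 291,525.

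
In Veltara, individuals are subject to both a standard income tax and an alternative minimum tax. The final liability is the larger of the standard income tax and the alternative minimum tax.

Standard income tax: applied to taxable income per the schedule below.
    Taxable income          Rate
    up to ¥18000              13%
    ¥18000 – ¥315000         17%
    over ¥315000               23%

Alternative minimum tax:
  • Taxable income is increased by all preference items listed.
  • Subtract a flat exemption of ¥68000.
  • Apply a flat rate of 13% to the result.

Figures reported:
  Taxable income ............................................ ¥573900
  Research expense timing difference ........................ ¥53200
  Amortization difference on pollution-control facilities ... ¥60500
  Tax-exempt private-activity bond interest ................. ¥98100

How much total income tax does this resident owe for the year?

Standard income tax:
  ¥18000 × 13% = ¥2340
  ¥297000 × 17% = ¥50490
  ¥258900 × 23% = ¥59547
  → ¥112377

Alternative minimum tax:
  Adjusted income: ¥573900 + ¥53200 + ¥60500 + ¥98100 = ¥785700
  Less exemption ¥68000 → base ¥717700
  ¥717700 × 13% = ¥93301

¥112377 > ¥93301, so the standard income tax governs.

¥112377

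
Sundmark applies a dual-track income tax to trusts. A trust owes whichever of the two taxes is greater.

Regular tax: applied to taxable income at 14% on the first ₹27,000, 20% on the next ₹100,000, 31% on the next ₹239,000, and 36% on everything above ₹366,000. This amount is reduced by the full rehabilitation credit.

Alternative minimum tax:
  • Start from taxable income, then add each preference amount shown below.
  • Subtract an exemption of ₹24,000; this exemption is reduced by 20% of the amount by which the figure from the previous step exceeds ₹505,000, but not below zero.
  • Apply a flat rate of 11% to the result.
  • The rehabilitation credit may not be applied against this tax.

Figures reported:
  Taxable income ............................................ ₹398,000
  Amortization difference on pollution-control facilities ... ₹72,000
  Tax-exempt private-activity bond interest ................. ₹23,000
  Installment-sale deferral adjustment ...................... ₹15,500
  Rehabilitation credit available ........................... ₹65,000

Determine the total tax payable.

Regular tax:
  ₹27,000 × 14% = ₹3,780
  ₹100,000 × 20% = ₹20,000
  ₹239,000 × 31% = ₹74,090
  ₹32,000 × 36% = ₹11,520
  → ₹109,390
  Less rehabilitation credit ₹65,000 → ₹44,390

Alternative minimum tax:
  Adjusted income: ₹398,000 + ₹72,000 + ₹23,000 + ₹15,500 = ₹508,500
  Exemption: ₹24,000 − 20% × (₹508,500 − ₹505,000) = ₹24,000 − ₹700 = ₹23,300
  Base: ₹508,500 − ₹23,300 = ₹485,200
  ₹485,200 × 11% = ₹53,372

₹53,372 > ₹44,390, so the alternative minimum tax is the binding amount.

₹53,372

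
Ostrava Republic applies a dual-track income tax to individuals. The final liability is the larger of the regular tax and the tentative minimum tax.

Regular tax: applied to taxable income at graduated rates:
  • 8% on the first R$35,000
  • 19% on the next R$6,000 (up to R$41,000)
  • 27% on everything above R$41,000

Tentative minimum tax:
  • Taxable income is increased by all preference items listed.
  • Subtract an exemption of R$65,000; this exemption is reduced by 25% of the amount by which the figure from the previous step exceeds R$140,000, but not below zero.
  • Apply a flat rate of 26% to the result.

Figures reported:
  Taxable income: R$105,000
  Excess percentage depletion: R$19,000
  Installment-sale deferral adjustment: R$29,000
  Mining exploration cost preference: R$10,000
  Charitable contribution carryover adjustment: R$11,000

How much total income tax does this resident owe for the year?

R$30,550

Regular tax:
  R$35,000 × 8% = R$2,800
  R$6,000 × 19% = R$1,140
  R$64,000 × 27% = R$17,280
  → R$21,220

Tentative minimum tax:
  Adjusted income: R$105,000 + R$19,000 + R$29,000 + R$10,000 + R$11,000 = R$174,000
  Exemption: R$65,000 − 25% × (R$174,000 − R$140,000) = R$65,000 − R$8,500 = R$56,500
  Base: R$174,000 − R$56,500 = R$117,500
  R$117,500 × 26% = R$30,550

R$30,550 > R$21,220, so the tentative minimum tax is the binding amount.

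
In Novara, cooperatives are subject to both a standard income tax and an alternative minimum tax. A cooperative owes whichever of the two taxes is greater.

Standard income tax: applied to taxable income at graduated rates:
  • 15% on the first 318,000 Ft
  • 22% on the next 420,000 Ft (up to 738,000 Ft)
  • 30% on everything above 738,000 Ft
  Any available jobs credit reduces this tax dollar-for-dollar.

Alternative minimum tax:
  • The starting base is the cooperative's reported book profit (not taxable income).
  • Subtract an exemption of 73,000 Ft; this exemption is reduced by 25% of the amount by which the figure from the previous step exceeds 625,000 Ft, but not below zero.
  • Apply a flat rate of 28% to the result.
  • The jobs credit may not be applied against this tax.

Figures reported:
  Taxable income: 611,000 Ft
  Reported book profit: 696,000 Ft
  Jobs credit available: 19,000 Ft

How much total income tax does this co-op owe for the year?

Alternative minimum tax:
  Base (reported book profit): 696,000 Ft
  Exemption: 73,000 Ft − 25% × (696,000 Ft − 625,000 Ft) = 73,000 Ft − 17,750 Ft = 55,250 Ft
  Base: 696,000 Ft − 55,250 Ft = 640,750 Ft
  640,750 Ft × 28% = 179,410 Ft

Standard income tax:
  318,000 Ft × 15% = 47,700 Ft
  293,000 Ft × 22% = 64,460 Ft
  → 112,160 Ft
  Less jobs credit 19,000 Ft → 93,160 Ft

179,410 Ft > 93,160 Ft, so the alternative minimum tax is the binding amount.

179,410 Ft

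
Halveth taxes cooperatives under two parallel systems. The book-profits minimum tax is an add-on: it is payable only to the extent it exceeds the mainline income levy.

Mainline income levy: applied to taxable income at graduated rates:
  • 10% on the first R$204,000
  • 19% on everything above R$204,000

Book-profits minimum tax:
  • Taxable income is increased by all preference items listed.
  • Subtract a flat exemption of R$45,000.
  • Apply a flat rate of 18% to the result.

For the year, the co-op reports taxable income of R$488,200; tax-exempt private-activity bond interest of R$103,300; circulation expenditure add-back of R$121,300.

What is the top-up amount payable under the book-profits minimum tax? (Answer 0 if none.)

R$45,806

Mainline income levy:
  R$204,000 × 10% = R$20,400
  R$284,200 × 19% = R$53,998
  → R$74,398

Book-profits minimum tax:
  Adjusted income: R$488,200 + R$103,300 + R$121,300 = R$712,800
  Less exemption R$45,000 → base R$667,800
  R$667,800 × 18% = R$120,204

Excess of book-profits minimum tax over mainline income levy: R$120,204 − R$74,398 = R$45,806.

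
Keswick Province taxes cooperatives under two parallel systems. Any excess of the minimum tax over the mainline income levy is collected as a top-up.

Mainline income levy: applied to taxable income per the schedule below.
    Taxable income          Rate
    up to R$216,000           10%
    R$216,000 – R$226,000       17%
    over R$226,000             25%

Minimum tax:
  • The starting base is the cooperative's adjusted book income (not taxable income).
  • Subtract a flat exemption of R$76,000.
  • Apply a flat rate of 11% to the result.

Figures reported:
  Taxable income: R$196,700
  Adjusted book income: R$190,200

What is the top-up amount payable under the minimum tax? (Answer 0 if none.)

Mainline income levy:
  R$196,700 × 10% = R$19,670

Minimum tax:
  Base (adjusted book income): R$190,200
  Less exemption R$76,000 → base R$114,200
  R$114,200 × 11% = R$12,562

R$12,562 ≤ R$19,670, so no add-on is due.

R$0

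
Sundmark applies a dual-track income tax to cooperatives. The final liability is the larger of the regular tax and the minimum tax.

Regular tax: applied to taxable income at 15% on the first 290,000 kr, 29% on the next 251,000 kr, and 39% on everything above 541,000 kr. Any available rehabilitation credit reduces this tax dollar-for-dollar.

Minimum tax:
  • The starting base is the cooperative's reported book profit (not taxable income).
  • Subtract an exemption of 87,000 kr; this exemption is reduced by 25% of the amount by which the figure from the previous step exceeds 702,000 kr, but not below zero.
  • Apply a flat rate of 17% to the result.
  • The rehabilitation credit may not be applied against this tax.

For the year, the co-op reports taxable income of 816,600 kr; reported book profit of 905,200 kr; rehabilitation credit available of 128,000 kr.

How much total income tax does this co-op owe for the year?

Minimum tax:
  Base (reported book profit): 905,200 kr
  Exemption: 87,000 kr − 25% × (905,200 kr − 702,000 kr) = 87,000 kr − 50,800 kr = 36,200 kr
  Base: 905,200 kr − 36,200 kr = 869,000 kr
  869,000 kr × 17% = 147,730 kr

Regular tax:
  290,000 kr × 15% = 43,500 kr
  251,000 kr × 29% = 72,790 kr
  275,600 kr × 39% = 107,484 kr
  → 223,774 kr
  Less rehabilitation credit 128,000 kr → 95,774 kr

147,730 kr > 95,774 kr, so the minimum tax is the binding amount.

147,730 kr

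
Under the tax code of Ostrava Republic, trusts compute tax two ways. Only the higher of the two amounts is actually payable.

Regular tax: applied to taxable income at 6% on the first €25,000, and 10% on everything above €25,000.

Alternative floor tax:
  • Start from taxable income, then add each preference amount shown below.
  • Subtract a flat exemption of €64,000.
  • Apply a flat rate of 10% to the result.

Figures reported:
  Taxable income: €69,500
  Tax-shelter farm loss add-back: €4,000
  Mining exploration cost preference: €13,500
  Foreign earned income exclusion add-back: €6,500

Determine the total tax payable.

Alternative floor tax:
  Adjusted income: €69,500 + €4,000 + €13,500 + €6,500 = €93,500
  Less exemption €64,000 → base €29,500
  €29,500 × 10% = €2,950

Regular tax:
  €25,000 × 6% = €1,500
  €44,500 × 10% = €4,450
  → €5,950

€5,950 > €2,950, so the regular tax governs.

€5,950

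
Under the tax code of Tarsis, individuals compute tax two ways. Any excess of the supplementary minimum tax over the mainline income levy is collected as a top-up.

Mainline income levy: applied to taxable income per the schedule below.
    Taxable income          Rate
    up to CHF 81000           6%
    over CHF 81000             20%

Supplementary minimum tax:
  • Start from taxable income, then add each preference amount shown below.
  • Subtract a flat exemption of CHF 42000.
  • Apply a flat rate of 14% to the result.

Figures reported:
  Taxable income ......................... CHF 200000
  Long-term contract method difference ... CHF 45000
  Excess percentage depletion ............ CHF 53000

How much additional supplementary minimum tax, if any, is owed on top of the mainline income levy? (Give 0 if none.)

CHF 7180

Supplementary minimum tax:
  Adjusted income: CHF 200000 + CHF 45000 + CHF 53000 = CHF 298000
  Less exemption CHF 42000 → base CHF 256000
  CHF 256000 × 14% = CHF 35840

Mainline income levy:
  CHF 81000 × 6% = CHF 4860
  CHF 119000 × 20% = CHF 23800
  → CHF 28660

Excess of supplementary minimum tax over mainline income levy: CHF 35840 − CHF 28660 = CHF 7180.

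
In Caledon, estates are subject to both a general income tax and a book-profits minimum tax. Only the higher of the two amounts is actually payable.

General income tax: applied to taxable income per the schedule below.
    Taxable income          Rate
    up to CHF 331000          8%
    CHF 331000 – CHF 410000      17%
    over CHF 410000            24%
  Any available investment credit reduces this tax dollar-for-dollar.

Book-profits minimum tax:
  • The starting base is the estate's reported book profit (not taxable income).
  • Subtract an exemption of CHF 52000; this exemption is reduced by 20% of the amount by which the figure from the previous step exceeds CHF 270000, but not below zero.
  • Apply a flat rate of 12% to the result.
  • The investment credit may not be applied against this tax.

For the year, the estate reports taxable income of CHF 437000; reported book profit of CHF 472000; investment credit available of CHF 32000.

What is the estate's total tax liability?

CHF 55248

Book-profits minimum tax:
  Base (reported book profit): CHF 472000
  Exemption: CHF 52000 − 20% × (CHF 472000 − CHF 270000) = CHF 52000 − CHF 40400 = CHF 11600
  Base: CHF 472000 − CHF 11600 = CHF 460400
  CHF 460400 × 12% = CHF 55248

General income tax:
  CHF 331000 × 8% = CHF 26480
  CHF 79000 × 17% = CHF 13430
  CHF 27000 × 24% = CHF 6480
  → CHF 46390
  Less investment credit CHF 32000 → CHF 14390

CHF 55248 > CHF 14390, so the book-profits minimum tax is the binding amount.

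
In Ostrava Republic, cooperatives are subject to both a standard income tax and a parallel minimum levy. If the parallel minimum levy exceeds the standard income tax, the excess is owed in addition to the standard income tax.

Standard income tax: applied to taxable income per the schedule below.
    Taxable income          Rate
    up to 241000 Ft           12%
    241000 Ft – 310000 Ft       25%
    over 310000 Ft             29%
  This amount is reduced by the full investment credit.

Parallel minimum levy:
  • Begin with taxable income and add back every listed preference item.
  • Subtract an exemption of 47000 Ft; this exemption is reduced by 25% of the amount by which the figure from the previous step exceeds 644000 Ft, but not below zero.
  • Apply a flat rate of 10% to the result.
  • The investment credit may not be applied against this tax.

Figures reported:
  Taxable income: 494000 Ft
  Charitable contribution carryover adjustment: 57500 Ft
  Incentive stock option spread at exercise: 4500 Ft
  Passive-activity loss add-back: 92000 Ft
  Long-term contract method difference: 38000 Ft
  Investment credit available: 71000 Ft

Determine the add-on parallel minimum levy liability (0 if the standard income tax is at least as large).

36420 Ft

Standard income tax:
  241000 Ft × 12% = 28920 Ft
  69000 Ft × 25% = 17250 Ft
  184000 Ft × 29% = 53360 Ft
  → 99530 Ft
  Less investment credit 71000 Ft → 28530 Ft

Parallel minimum levy:
  Adjusted income: 494000 Ft + 57500 Ft + 4500 Ft + 92000 Ft + 38000 Ft = 686000 Ft
  Exemption: 47000 Ft − 25% × (686000 Ft − 644000 Ft) = 47000 Ft − 10500 Ft = 36500 Ft
  Base: 686000 Ft − 36500 Ft = 649500 Ft
  649500 Ft × 10% = 64950 Ft

Excess of parallel minimum levy over standard income tax: 64950 Ft − 28530 Ft = 36420 Ft.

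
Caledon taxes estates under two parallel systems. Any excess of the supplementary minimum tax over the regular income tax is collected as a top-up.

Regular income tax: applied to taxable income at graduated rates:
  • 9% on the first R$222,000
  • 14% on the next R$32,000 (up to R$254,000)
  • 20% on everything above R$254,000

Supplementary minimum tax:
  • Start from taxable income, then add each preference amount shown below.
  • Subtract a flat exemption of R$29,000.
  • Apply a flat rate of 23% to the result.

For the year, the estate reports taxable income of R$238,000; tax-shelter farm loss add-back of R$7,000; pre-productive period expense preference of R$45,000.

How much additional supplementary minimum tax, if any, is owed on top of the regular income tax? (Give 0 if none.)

R$37,810

Regular income tax:
  R$222,000 × 9% = R$19,980
  R$16,000 × 14% = R$2,240
  → R$22,220

Supplementary minimum tax:
  Adjusted income: R$238,000 + R$7,000 + R$45,000 = R$290,000
  Less exemption R$29,000 → base R$261,000
  R$261,000 × 23% = R$60,030

Excess of supplementary minimum tax over regular income tax: R$60,030 − R$22,220 = R$37,810.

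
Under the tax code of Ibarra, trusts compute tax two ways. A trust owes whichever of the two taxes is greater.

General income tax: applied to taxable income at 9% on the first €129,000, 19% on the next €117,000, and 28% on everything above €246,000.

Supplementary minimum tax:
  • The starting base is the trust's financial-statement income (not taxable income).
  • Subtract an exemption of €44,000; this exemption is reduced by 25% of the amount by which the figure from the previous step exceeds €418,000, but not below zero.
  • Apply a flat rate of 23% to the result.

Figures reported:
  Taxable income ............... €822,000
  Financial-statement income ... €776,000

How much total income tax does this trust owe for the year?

€195,120

Supplementary minimum tax:
  Base (financial-statement income): €776,000
  Exemption: 25% × (€776,000 − €418,000) = €89,500 ≥ €44,000, so the exemption is fully phased out
  Base: €776,000 − €0 = €776,000
  €776,000 × 23% = €178,480

General income tax:
  €129,000 × 9% = €11,610
  €117,000 × 19% = €22,230
  €576,000 × 28% = €161,280
  → €195,120

€195,120 > €178,480, so the general income tax governs.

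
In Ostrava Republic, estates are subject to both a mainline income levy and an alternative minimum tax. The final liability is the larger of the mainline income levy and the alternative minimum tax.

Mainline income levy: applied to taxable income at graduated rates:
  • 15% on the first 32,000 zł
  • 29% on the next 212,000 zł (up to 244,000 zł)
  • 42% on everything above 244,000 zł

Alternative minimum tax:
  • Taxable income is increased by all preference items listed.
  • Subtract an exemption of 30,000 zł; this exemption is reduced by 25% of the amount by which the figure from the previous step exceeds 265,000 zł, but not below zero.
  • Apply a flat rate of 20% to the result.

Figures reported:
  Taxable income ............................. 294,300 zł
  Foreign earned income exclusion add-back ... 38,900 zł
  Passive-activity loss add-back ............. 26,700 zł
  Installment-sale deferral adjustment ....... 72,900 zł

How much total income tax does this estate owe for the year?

Alternative minimum tax:
  Adjusted income: 294,300 zł + 38,900 zł + 26,700 zł + 72,900 zł = 432,800 zł
  Exemption: 25% × (432,800 zł − 265,000 zł) = 41,950 zł ≥ 30,000 zł, so the exemption is fully phased out
  Base: 432,800 zł − 0 zł = 432,800 zł
  432,800 zł × 20% = 86,560 zł

Mainline income levy:
  32,000 zł × 15% = 4,800 zł
  212,000 zł × 29% = 61,480 zł
  50,300 zł × 42% = 21,126 zł
  → 87,406 zł

87,406 zł > 86,560 zł, so the mainline income levy governs.

87,406 zł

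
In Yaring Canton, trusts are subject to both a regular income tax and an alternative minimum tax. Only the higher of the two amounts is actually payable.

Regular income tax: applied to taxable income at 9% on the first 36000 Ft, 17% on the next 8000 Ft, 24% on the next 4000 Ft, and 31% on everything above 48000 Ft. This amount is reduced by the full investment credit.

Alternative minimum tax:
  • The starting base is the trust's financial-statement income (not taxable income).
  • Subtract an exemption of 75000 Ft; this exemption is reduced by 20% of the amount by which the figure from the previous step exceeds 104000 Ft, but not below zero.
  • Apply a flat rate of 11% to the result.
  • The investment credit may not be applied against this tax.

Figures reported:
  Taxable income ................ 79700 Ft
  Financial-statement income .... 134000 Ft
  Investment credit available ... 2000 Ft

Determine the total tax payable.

13387 Ft

Regular income tax:
  36000 Ft × 9% = 3240 Ft
  8000 Ft × 17% = 1360 Ft
  4000 Ft × 24% = 960 Ft
  31700 Ft × 31% = 9827 Ft
  → 15387 Ft
  Less investment credit 2000 Ft → 13387 Ft

Alternative minimum tax:
  Base (financial-statement income): 134000 Ft
  Exemption: 75000 Ft − 20% × (134000 Ft − 104000 Ft) = 75000 Ft − 6000 Ft = 69000 Ft
  Base: 134000 Ft − 69000 Ft = 65000 Ft
  65000 Ft × 11% = 7150 Ft

13387 Ft > 7150 Ft, so the regular income tax governs.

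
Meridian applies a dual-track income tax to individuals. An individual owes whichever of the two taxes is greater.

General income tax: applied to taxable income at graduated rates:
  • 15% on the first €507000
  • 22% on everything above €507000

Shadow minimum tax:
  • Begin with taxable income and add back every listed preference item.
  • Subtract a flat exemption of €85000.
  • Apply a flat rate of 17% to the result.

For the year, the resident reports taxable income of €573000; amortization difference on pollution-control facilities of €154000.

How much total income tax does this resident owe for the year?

€109140

Shadow minimum tax:
  Adjusted income: €573000 + €154000 = €727000
  Less exemption €85000 → base €642000
  €642000 × 17% = €109140

General income tax:
  €507000 × 15% = €76050
  €66000 × 22% = €14520
  → €90570

€109140 > €90570, so the shadow minimum tax is the binding amount.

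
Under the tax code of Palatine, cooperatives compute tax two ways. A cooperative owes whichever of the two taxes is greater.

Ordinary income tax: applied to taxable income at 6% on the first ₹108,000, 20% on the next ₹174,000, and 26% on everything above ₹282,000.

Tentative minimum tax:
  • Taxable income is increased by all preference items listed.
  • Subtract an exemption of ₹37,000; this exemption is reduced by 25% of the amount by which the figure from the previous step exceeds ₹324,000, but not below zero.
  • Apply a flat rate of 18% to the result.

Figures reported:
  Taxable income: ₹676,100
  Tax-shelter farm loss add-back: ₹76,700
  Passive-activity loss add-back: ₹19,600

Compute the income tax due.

₹143,746

Tentative minimum tax:
  Adjusted income: ₹676,100 + ₹76,700 + ₹19,600 = ₹772,400
  Exemption: 25% × (₹772,400 − ₹324,000) = ₹112,100 ≥ ₹37,000, so the exemption is fully phased out
  Base: ₹772,400 − ₹0 = ₹772,400
  ₹772,400 × 18% = ₹139,032

Ordinary income tax:
  ₹108,000 × 6% = ₹6,480
  ₹174,000 × 20% = ₹34,800
  ₹394,100 × 26% = ₹102,466
  → ₹143,746

₹143,746 > ₹139,032, so the ordinary income tax governs.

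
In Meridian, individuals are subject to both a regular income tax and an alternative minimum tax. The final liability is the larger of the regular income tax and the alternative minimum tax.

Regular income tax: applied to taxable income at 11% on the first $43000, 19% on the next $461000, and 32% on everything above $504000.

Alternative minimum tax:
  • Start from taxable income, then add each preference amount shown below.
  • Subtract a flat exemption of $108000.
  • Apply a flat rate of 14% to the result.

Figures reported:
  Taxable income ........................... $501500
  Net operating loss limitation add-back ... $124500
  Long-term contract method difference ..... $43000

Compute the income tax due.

$91845

Alternative minimum tax:
  Adjusted income: $501500 + $124500 + $43000 = $669000
  Less exemption $108000 → base $561000
  $561000 × 14% = $78540

Regular income tax:
  $43000 × 11% = $4730
  $458500 × 19% = $87115
  → $91845

$91845 > $78540, so the regular income tax governs.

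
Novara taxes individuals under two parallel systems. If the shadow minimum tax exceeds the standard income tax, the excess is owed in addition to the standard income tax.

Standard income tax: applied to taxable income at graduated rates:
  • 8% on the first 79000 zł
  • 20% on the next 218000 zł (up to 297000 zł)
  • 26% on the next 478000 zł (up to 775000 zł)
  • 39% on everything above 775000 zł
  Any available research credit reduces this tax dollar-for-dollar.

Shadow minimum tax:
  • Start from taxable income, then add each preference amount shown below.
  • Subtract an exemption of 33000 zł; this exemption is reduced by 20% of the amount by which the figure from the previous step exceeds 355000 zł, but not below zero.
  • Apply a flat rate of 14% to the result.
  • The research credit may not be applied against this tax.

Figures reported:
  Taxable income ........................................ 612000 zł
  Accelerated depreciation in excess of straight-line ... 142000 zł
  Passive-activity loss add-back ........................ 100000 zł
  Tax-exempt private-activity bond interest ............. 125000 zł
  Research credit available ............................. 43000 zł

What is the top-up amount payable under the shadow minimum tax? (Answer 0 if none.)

Standard income tax:
  79000 zł × 8% = 6320 zł
  218000 zł × 20% = 43600 zł
  315000 zł × 26% = 81900 zł
  → 131820 zł
  Less research credit 43000 zł → 88820 zł

Shadow minimum tax:
  Adjusted income: 612000 zł + 142000 zł + 100000 zł + 125000 zł = 979000 zł
  Exemption: 20% × (979000 zł − 355000 zł) = 124800 zł ≥ 33000 zł, so the exemption is fully phased out
  Base: 979000 zł − 0 zł = 979000 zł
  979000 zł × 14% = 137060 zł

Excess of shadow minimum tax over standard income tax: 137060 zł − 88820 zł = 48240 zł.

48240 zł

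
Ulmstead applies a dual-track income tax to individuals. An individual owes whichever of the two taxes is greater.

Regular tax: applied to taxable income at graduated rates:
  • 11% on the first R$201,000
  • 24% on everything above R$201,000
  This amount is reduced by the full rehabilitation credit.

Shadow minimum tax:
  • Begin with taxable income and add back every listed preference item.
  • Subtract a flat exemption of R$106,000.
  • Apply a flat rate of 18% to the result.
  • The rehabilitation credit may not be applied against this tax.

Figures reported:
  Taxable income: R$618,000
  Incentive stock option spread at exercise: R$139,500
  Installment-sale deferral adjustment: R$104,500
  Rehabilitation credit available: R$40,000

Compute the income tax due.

Shadow minimum tax:
  Adjusted income: R$618,000 + R$139,500 + R$104,500 = R$862,000
  Less exemption R$106,000 → base R$756,000
  R$756,000 × 18% = R$136,080

Regular tax:
  R$201,000 × 11% = R$22,110
  R$417,000 × 24% = R$100,080
  → R$122,190
  Less rehabilitation credit R$40,000 → R$82,190

R$136,080 > R$82,190, so the shadow minimum tax is the binding amount.

R$136,080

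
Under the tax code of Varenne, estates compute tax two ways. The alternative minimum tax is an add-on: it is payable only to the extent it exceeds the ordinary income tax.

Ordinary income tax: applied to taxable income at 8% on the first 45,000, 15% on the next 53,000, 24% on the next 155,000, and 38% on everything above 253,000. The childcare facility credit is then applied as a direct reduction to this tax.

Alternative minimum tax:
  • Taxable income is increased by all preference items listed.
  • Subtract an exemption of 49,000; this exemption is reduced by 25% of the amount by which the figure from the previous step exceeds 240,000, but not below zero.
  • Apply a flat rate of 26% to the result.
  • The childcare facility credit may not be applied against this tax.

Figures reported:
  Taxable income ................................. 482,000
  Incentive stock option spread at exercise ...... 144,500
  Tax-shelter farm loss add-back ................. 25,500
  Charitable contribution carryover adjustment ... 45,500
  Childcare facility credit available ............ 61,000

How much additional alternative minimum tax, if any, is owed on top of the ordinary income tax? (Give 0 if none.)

106,580

Ordinary income tax:
  45,000 × 8% = 3,600
  53,000 × 15% = 7,950
  155,000 × 24% = 37,200
  229,000 × 38% = 87,020
  → 135,770
  Less childcare facility credit 61,000 → 74,770

Alternative minimum tax:
  Adjusted income: 482,000 + 144,500 + 25,500 + 45,500 = 697,500
  Exemption: 25% × (697,500 − 240,000) = 114,375 ≥ 49,000, so the exemption is fully phased out
  Base: 697,500 − 0 = 697,500
  697,500 × 26% = 181,350

Excess of alternative minimum tax over ordinary income tax: 181,350 − 74,770 = 106,580.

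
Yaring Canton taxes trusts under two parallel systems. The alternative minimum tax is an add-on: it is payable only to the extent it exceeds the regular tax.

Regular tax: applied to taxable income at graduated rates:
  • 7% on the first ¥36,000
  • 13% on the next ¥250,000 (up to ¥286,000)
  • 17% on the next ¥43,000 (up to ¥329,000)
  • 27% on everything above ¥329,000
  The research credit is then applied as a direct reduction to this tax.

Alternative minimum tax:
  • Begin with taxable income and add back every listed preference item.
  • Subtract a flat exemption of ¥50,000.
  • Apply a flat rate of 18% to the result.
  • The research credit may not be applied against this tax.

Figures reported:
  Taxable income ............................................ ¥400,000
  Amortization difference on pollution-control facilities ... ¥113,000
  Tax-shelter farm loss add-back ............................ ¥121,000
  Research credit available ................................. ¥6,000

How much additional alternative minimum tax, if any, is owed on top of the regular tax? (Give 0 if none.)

Regular tax:
  ¥36,000 × 7% = ¥2,520
  ¥250,000 × 13% = ¥32,500
  ¥43,000 × 17% = ¥7,310
  ¥71,000 × 27% = ¥19,170
  → ¥61,500
  Less research credit ¥6,000 → ¥55,500

Alternative minimum tax:
  Adjusted income: ¥400,000 + ¥113,000 + ¥121,000 = ¥634,000
  Less exemption ¥50,000 → base ¥584,000
  ¥584,000 × 18% = ¥105,120

Excess of alternative minimum tax over regular tax: ¥105,120 − ¥55,500 = ¥49,620.

¥49,620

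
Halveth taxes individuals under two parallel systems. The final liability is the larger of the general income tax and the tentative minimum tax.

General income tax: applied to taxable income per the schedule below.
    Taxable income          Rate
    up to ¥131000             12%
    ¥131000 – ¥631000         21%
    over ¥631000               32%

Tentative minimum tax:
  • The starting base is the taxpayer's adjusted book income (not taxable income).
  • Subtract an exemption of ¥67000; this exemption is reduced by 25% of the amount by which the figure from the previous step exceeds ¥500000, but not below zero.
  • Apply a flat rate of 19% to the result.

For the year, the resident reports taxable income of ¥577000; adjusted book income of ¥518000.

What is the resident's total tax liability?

¥109380

Tentative minimum tax:
  Base (adjusted book income): ¥518000
  Exemption: ¥67000 − 25% × (¥518000 − ¥500000) = ¥67000 − ¥4500 = ¥62500
  Base: ¥518000 − ¥62500 = ¥455500
  ¥455500 × 19% = ¥86545

General income tax:
  ¥131000 × 12% = ¥15720
  ¥446000 × 21% = ¥93660
  → ¥109380

¥109380 > ¥86545, so the general income tax governs.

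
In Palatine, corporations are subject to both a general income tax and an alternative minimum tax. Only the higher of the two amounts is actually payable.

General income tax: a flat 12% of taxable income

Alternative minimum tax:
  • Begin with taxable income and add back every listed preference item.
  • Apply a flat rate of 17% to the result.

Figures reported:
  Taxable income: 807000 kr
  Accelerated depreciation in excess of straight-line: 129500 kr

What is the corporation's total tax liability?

General income tax:
  807000 kr × 12% = 96840 kr

Alternative minimum tax:
  Adjusted income: 807000 kr + 129500 kr = 936500 kr
  936500 kr × 17% = 159205 kr

159205 kr > 96840 kr, so the alternative minimum tax is the binding amount.

159205 kr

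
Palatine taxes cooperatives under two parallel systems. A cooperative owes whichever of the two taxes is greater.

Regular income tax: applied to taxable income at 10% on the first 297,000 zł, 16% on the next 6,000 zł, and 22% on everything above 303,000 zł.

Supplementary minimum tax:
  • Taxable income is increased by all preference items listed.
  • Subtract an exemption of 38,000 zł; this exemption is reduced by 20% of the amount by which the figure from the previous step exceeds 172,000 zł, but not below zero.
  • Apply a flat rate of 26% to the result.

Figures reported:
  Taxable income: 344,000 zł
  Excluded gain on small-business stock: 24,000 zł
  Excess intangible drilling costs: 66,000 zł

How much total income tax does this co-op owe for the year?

Supplementary minimum tax:
  Adjusted income: 344,000 zł + 24,000 zł + 66,000 zł = 434,000 zł
  Exemption: 20% × (434,000 zł − 172,000 zł) = 52,400 zł ≥ 38,000 zł, so the exemption is fully phased out
  Base: 434,000 zł − 0 zł = 434,000 zł
  434,000 zł × 26% = 112,840 zł

Regular income tax:
  297,000 zł × 10% = 29,700 zł
  6,000 zł × 16% = 960 zł
  41,000 zł × 22% = 9,020 zł
  → 39,680 zł

112,840 zł > 39,680 zł, so the supplementary minimum tax is the binding amount.

112,840 zł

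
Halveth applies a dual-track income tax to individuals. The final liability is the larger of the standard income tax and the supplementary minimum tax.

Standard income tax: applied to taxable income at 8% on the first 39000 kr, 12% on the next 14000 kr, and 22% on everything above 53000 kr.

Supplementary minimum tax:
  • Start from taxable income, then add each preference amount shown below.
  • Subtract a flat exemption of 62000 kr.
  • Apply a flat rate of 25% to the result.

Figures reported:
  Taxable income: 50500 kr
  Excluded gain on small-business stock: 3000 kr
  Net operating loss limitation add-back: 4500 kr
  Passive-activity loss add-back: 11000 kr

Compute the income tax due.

4500 kr

Standard income tax:
  39000 kr × 8% = 3120 kr
  11500 kr × 12% = 1380 kr
  → 4500 kr

Supplementary minimum tax:
  Adjusted income: 50500 kr + 3000 kr + 4500 kr + 11000 kr = 69000 kr
  Less exemption 62000 kr → base 7000 kr
  7000 kr × 25% = 1750 kr

4500 kr > 1750 kr, so the standard income tax governs.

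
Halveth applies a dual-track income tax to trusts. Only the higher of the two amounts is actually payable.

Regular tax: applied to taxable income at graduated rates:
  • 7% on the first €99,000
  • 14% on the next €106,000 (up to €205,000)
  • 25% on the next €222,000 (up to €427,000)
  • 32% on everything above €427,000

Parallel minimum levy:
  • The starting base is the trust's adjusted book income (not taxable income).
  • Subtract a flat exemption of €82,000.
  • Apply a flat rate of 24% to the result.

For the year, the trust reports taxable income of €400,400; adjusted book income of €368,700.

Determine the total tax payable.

Parallel minimum levy:
  Base (adjusted book income): €368,700
  Less exemption €82,000 → base €286,700
  €286,700 × 24% = €68,808

Regular tax:
  €99,000 × 7% = €6,930
  €106,000 × 14% = €14,840
  €195,400 × 25% = €48,850
  → €70,620

€70,620 > €68,808, so the regular tax governs.

€70,620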